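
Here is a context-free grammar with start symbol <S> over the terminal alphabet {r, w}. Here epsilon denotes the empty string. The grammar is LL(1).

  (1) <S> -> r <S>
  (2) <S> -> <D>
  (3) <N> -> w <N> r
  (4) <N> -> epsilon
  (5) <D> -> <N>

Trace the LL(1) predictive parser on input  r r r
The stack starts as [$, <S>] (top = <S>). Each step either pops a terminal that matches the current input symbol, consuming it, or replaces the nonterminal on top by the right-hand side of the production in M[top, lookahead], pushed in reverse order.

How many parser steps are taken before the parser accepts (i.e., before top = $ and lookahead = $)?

step 1: stack=$ <S>  input=r r r $  — expand <S> -> r <S>
step 2: stack=$ <S> r  input=r r r $  — match r
step 3: stack=$ <S>  input=r r $  — expand <S> -> r <S>
step 4: stack=$ <S> r  input=r r $  — match r
step 5: stack=$ <S>  input=r $  — expand <S> -> r <S>
step 6: stack=$ <S> r  input=r $  — match r
step 7: stack=$ <S>  input=$  — expand <S> -> <D>
step 8: stack=$ <D>  input=$  — expand <D> -> <N>
step 9: stack=$ <N>  input=$  — expand <N> -> epsilon
Accept reached after 9 steps.

9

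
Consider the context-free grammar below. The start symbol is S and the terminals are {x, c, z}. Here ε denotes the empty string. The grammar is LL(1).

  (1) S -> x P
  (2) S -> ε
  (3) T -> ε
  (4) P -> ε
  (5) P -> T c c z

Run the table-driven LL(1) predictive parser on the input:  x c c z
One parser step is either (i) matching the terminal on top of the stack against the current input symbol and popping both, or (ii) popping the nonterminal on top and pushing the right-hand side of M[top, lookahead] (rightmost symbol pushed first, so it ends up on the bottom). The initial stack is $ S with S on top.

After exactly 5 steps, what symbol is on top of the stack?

step 1: stack=$ S  input=x c c z $  — expand S -> x P
step 2: stack=$ P x  input=x c c z $  — match x
step 3: stack=$ P  input=c c z $  — expand P -> T c c z
step 4: stack=$ z c c T  input=c c z $  — expand T -> ε
step 5: stack=$ z c c  input=c c z $  — match c
Stack after step 5: $ z c (top = c).

c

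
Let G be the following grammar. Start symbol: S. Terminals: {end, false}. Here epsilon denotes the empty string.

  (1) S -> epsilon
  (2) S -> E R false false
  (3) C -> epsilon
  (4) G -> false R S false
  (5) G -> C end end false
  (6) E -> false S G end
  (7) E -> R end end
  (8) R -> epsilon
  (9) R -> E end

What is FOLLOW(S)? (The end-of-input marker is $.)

FIRST(C): from C->epsilon we get {epsilon}. So FIRST(C) = {epsilon}.
FIRST(G): from G->false R S false we get {false}; from G->C end end false we get {end}. So FIRST(G) = {end, false}.
FIRST(S): from S->epsilon we get {epsilon}; from S->E R false false we get {end, false}. So FIRST(S) = {epsilon, end, false}.
FIRST(E): from E->false S G end we get {false}; from E->R end end we get {end, false}. So FIRST(E) = {end, false}.
FIRST(R): from R->epsilon we get {epsilon}; from R->E end we get {end, false}. So FIRST(R) = {epsilon, end, false}.
FOLLOW(S) includes $ since S is the start symbol.
FOLLOW(S): in G->false R S false, S is followed by false with FIRST {false}; in E->false S G end, S is followed by G end with FIRST {end, false}. Thus FOLLOW(S) = {$, end, false}.
FOLLOW(C): in G->C end end false, C is followed by end end false with FIRST {end}. Thus FOLLOW(C) = {end}.
FOLLOW(G): in E->false S G end, G is followed by end with FIRST {end}. Thus FOLLOW(G) = {end}.
FOLLOW(E): in S->E R false false, E is followed by R false false with FIRST {end, false}; in R->E end, E is followed by end with FIRST {end}. Thus FOLLOW(E) = {end, false}.
FOLLOW(R): in S->E R false false, R is followed by false false with FIRST {false}; in G->false R S false, R is followed by S false with FIRST {end, false}; in E->R end end, R is followed by end end with FIRST {end}. Thus FOLLOW(R) = {end, false}.

{$, end, false}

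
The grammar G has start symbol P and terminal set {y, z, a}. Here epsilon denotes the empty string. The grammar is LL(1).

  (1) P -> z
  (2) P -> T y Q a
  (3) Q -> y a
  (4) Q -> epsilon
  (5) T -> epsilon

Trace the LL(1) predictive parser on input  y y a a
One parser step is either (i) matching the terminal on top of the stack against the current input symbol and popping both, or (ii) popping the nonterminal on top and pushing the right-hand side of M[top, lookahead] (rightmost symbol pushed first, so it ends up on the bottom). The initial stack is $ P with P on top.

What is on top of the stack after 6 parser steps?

step 1: stack=$ P  input=y y a a $  — expand P -> T y Q a
step 2: stack=$ a Q y T  input=y y a a $  — expand T -> epsilon
step 3: stack=$ a Q y  input=y y a a $  — match y
step 4: stack=$ a Q  input=y a a $  — expand Q -> y a
step 5: stack=$ a a y  input=y a a $  — match y
step 6: stack=$ a a  input=a a $  — match a
Stack after step 6: $ a (top = a).

a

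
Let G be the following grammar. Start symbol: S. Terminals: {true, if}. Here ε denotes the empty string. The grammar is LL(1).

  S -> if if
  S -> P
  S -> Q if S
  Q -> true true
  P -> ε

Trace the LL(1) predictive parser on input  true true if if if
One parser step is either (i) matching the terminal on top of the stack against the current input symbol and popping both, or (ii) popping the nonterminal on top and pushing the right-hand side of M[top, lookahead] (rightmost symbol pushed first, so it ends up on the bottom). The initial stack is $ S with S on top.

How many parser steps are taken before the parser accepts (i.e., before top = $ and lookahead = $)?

8

step 1: stack=$ S  input=true true if if if $  — expand S -> Q if S
step 2: stack=$ S if Q  input=true true if if if $  — expand Q -> true true
step 3: stack=$ S if true true  input=true true if if if $  — match true
step 4: stack=$ S if true  input=true if if if $  — match true
step 5: stack=$ S if  input=if if if $  — match if
step 6: stack=$ S  input=if if $  — expand S -> if if
step 7: stack=$ if if  input=if if $  — match if
step 8: stack=$ if  input=if $  — match if
Accept reached after 8 steps.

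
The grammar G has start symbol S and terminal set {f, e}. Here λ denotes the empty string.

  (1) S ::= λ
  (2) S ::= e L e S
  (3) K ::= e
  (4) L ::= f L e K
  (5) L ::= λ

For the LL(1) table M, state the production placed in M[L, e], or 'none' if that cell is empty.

L ::= λ

FIRST(S): from S::=λ we get {λ}; from S::=e L e S we get {e}. So FIRST(S) = {λ, e}.
FIRST(K): from K::=e we get {e}. So FIRST(K) = {e}.
FIRST(L): from L::=f L e K we get {f}; from L::=λ we get {λ}. So FIRST(L) = {λ, f}.
FOLLOW(S) includes $ since S is the start symbol.
FOLLOW(L): in S::=e L e S, L is followed by e S with FIRST {e}; in L::=f L e K, L is followed by e K with FIRST {e}. Thus FOLLOW(L) = {e}.
For L ::= f L e K: FIRST(f L e K) = {f}, so it goes in M[L, t] for t ∈ {f}.
For L ::= λ: FIRST(λ) = {λ}, so it goes in M[L, t] for t ∈ {}; since λ ∈ FIRST, also for every t ∈ FOLLOW(L) = {e}.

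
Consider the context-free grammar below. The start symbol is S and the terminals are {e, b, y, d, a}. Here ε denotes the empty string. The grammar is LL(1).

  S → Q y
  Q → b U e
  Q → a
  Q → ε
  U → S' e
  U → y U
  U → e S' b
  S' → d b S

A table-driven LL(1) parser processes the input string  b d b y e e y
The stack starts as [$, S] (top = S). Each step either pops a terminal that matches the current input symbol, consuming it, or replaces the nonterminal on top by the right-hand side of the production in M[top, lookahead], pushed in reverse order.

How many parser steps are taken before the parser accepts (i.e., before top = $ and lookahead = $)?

13

      Stack          Input            Action
   1  $ S            b d b y e e y $  expand S → Q y
   2  $ y Q          b d b y e e y $  expand Q → b U e
   3  $ y e U b      b d b y e e y $  match b
   4  $ y e U        d b y e e y $    expand U → S' e
   5  $ y e e S'     d b y e e y $    expand S' → d b S
   6  $ y e e S b d  d b y e e y $    match d
   7  $ y e e S b    b y e e y $      match b
   8  $ y e e S      y e e y $        expand S → Q y
   9  $ y e e y Q    y e e y $        expand Q → ε
  10  $ y e e y      y e e y $        match y
  11  $ y e e        e e y $          match e
  12  $ y e          e y $            match e
  13  $ y            y $              match y
Accept reached after 13 steps.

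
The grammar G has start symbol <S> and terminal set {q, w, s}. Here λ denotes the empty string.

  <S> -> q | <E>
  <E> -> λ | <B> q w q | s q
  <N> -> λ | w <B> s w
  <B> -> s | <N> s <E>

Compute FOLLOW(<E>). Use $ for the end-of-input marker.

{$, q, s}

FIRST(<N>): from <N>->λ we get {λ}; from <N>->w <B> s w we get {w}. So FIRST(<N>) = {λ, w}.
FIRST(<B>): from <B>->s we get {s}; from <B>-><N> s <E> we get {s, w}. So FIRST(<B>) = {s, w}.
FIRST(<E>): from <E>->λ we get {λ}; from <E>-><B> q w q we get {s, w}; from <E>->s q we get {s}. So FIRST(<E>) = {λ, s, w}.
FIRST(<S>): from <S>->q we get {q}; from <S>-><E> we get {λ, s, w}. So FIRST(<S>) = {λ, q, s, w}.
FOLLOW(<S>) includes $ since <S> is the start symbol.
FOLLOW(<S>): <S> appears on no right-hand side. Thus FOLLOW(<S>) = {$}.
FOLLOW(<N>): in <B>-><N> s <E>, <N> is followed by s <E> with FIRST {s}. Thus FOLLOW(<N>) = {s}.
FOLLOW(<B>): in <E>-><B> q w q, <B> is followed by q w q with FIRST {q}; in <N>->w <B> s w, <B> is followed by s w with FIRST {s}. Thus FOLLOW(<B>) = {q, s}.
FOLLOW(<E>): in <S>-><E>, the suffix after <E> is empty, so FOLLOW(<E>) ⊇ FOLLOW(<S>) = {$}; in <B>-><N> s <E>, the suffix after <E> is empty, so FOLLOW(<E>) ⊇ FOLLOW(<B>) = {q, s}. Thus FOLLOW(<E>) = {$, q, s}.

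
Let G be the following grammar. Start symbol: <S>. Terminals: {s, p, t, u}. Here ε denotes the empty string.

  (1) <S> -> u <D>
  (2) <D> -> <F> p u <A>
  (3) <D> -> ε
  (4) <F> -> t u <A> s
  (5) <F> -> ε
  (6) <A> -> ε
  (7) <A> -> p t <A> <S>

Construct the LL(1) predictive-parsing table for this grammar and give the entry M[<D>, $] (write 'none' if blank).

FIRST(<S>): from <S>->u <D> we get {u}. So FIRST(<S>) = {u}.
FIRST(<F>): from <F>->t u <A> s we get {t}; from <F>->ε we get {ε}. So FIRST(<F>) = {ε, t}.
FIRST(<A>): from <A>->ε we get {ε}; from <A>->p t <A> <S> we get {p}. So FIRST(<A>) = {ε, p}.
FIRST(<D>): from <D>-><F> p u <A> we get {p, t}; from <D>->ε we get {ε}. So FIRST(<D>) = {ε, p, t}.
FOLLOW(<S>) includes $ since <S> is the start symbol.
FOLLOW(<S>): in <A>->p t <A> <S>, the suffix after <S> is empty, so FOLLOW(<S>) ⊇ FOLLOW(<A>) = {$, s, u}. Thus FOLLOW(<S>) = {$, s, u}.
FOLLOW(<D>): in <S>->u <D>, the suffix after <D> is empty, so FOLLOW(<D>) ⊇ FOLLOW(<S>) = {$, s, u}. Thus FOLLOW(<D>) = {$, s, u}.
For <D> -> <F> p u <A>: FIRST(<F> p u <A>) = {p, t}, so it goes in M[<D>, t] for t ∈ {p, t}.
For <D> -> ε: FIRST(ε) = {ε}, so it goes in M[<D>, t] for t ∈ {}; since ε ∈ FIRST, also for every t ∈ FOLLOW(<D>) = {$, s, u}.

<D> -> ε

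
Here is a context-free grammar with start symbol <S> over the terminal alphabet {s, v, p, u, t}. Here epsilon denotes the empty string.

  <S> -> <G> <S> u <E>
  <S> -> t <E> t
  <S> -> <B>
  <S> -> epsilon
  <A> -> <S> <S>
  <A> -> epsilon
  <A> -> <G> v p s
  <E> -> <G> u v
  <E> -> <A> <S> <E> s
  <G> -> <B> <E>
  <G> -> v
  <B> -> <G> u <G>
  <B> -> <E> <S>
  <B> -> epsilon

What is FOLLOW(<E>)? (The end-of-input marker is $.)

{$, s, t, u, v}

FIRST(<S>) = {epsilon, t, v}  (via <G> <S> u <E>, <B>)
FIRST(<A>) = {epsilon, t, v}  (via <S> <S>, <G> v p s)
FIRST(<E>) = {t, v}  (via <G> u v, <A> <S> <E> s)
FIRST(<G>) = {t, v}  (via <B> <E>)
FIRST(<B>) = {epsilon, t, v}  (via <G> u <G>, <E> <S>)
FOLLOW(<S>) includes $ since <S> is the start symbol.
FOLLOW(<A>): in <E>-><A> <S> <E> s, <A> is followed by <S> <E> s with FIRST {t, v}. Thus FOLLOW(<A>) = {t, v}.
FOLLOW(<S>): in <S>-><G> <S> u <E>, <S> is followed by u <E> with FIRST {u}; in <A>-><S> <S> (occurrence 1), <S> is followed by <S> with FIRST {epsilon, t, v}; in <A>-><S> <S> (occurrence 1), the suffix after <S> is nullable, so FOLLOW(<S>) ⊇ FOLLOW(<A>) = {t, v}; in <A>-><S> <S> (occurrence 2), the suffix after <S> is empty, so FOLLOW(<S>) ⊇ FOLLOW(<A>) = {t, v}; in <E>-><A> <S> <E> s, <S> is followed by <E> s with FIRST {t, v}; in <B>-><E> <S>, the suffix after <S> is empty, so FOLLOW(<S>) ⊇ FOLLOW(<B>) = {$, t, u, v}. Thus FOLLOW(<S>) = {$, t, u, v}.
FOLLOW(<B>): in <S>-><B>, the suffix after <B> is empty, so FOLLOW(<B>) ⊇ FOLLOW(<S>) = {$, t, u, v}; in <G>-><B> <E>, <B> is followed by <E> with FIRST {t, v}. Thus FOLLOW(<B>) = {$, t, u, v}.
FOLLOW(<G>): in <S>-><G> <S> u <E>, <G> is followed by <S> u <E> with FIRST {t, u, v}; in <A>-><G> v p s, <G> is followed by v p s with FIRST {v}; in <E>-><G> u v, <G> is followed by u v with FIRST {u}; in <B>-><G> u <G> (occurrence 1), <G> is followed by u <G> with FIRST {u}; in <B>-><G> u <G> (occurrence 2), the suffix after <G> is empty, so FOLLOW(<G>) ⊇ FOLLOW(<B>) = {$, t, u, v}. Thus FOLLOW(<G>) = {$, t, u, v}.
FOLLOW(<E>): in <S>-><G> <S> u <E>, the suffix after <E> is empty, so FOLLOW(<E>) ⊇ FOLLOW(<S>) = {$, t, u, v}; in <S>->t <E> t, <E> is followed by t with FIRST {t}; in <E>-><A> <S> <E> s, <E> is followed by s with FIRST {s}; in <G>-><B> <E>, the suffix after <E> is empty, so FOLLOW(<E>) ⊇ FOLLOW(<G>) = {$, t, u, v}; in <B>-><E> <S>, <E> is followed by <S> with FIRST {epsilon, t, v}; in <B>-><E> <S>, the suffix after <E> is nullable, so FOLLOW(<E>) ⊇ FOLLOW(<B>) = {$, t, u, v}. Thus FOLLOW(<E>) = {$, s, t, u, v}.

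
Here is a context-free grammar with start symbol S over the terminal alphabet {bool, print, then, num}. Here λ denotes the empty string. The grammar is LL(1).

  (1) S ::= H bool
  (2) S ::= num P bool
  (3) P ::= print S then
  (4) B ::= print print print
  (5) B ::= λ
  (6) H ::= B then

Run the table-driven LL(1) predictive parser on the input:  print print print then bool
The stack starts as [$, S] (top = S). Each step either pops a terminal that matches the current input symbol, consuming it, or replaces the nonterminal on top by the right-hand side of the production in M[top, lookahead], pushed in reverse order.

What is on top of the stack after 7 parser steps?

     Stack                          Input                          Action
  1  $ S                            print print print then bool $  expand S ::= H bool
  2  $ bool H                       print print print then bool $  expand H ::= B then
  3  $ bool then B                  print print print then bool $  expand B ::= print print print
  4  $ bool then print print print  print print print then bool $  match print
  5  $ bool then print print        print print then bool $        match print
  6  $ bool then print              print then bool $              match print
  7  $ bool then                    then bool $                    match then
Stack after step 7: $ bool (top = bool).

bool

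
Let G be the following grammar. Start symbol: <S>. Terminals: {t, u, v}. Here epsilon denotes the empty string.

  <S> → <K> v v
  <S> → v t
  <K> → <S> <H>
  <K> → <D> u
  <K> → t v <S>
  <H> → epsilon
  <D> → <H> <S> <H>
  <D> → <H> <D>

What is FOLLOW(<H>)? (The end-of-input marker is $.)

{t, u, v}

FIRST(<H>) = {epsilon}
FIRST(<S>) = {t, v}  (via <K> v v)
FIRST(<D>) = {t, v}  (via <H> <S> <H>, <H> <D>)
FIRST(<K>) = {t, v}  (via <S> <H>, <D> u)
FOLLOW(<S>) includes $ since <S> is the start symbol.
FOLLOW(<K>): in <S>→<K> v v, <K> is followed by v v with FIRST {v}. Thus FOLLOW(<K>) = {v}.
FOLLOW(<D>): in <K>→<D> u, <D> is followed by u with FIRST {u}; in <D>→<H> <D>, the suffix after <D> is empty (adds nothing new). Thus FOLLOW(<D>) = {u}.
FOLLOW(<S>): in <K>→<S> <H>, <S> is followed by <H> with FIRST {epsilon}; in <K>→<S> <H>, the suffix after <S> is nullable, so FOLLOW(<S>) ⊇ FOLLOW(<K>) = {v}; in <K>→t v <S>, the suffix after <S> is empty, so FOLLOW(<S>) ⊇ FOLLOW(<K>) = {v}; in <D>→<H> <S> <H>, <S> is followed by <H> with FIRST {epsilon}; in <D>→<H> <S> <H>, the suffix after <S> is nullable, so FOLLOW(<S>) ⊇ FOLLOW(<D>) = {u}. Thus FOLLOW(<S>) = {$, u, v}.
FOLLOW(<H>): in <K>→<S> <H>, the suffix after <H> is empty, so FOLLOW(<H>) ⊇ FOLLOW(<K>) = {v}; in <D>→<H> <S> <H> (occurrence 1), <H> is followed by <S> <H> with FIRST {t, v}; in <D>→<H> <S> <H> (occurrence 2), the suffix after <H> is empty, so FOLLOW(<H>) ⊇ FOLLOW(<D>) = {u}; in <D>→<H> <D>, <H> is followed by <D> with FIRST {t, v}. Thus FOLLOW(<H>) = {t, u, v}.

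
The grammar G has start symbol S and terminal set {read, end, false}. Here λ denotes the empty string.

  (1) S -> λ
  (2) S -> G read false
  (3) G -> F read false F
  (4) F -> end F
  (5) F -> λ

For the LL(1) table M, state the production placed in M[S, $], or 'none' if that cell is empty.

FIRST(F) = {λ, end}
FIRST(G) = {end, read}  (via F read false F)
FIRST(S) = {λ, end, read}  (via G read false)
FOLLOW(S) includes $ since S is the start symbol.
FOLLOW(S): S appears on no right-hand side. Thus FOLLOW(S) = {$}.
For S -> λ: FIRST(λ) = {λ}, so it goes in M[S, t] for t ∈ {}; since λ ∈ FIRST, also for every t ∈ FOLLOW(S) = {$}.
For S -> G read false: FIRST(G read false) = {end, read}, so it goes in M[S, t] for t ∈ {end, read}.

S -> λ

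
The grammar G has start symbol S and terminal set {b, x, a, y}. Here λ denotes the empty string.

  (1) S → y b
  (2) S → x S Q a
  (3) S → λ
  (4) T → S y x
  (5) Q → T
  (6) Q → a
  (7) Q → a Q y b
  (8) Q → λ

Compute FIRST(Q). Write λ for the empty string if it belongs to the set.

{λ, a, x, y}

FIRST(S): from S→y b we get {y}; from S→x S Q a we get {x}; from S→λ we get {λ}. So FIRST(S) = {λ, x, y}.
FIRST(T): from T→S y x we get {x, y}. So FIRST(T) = {x, y}.
FIRST(Q): from Q→T we get {x, y}; from Q→a we get {a}; from Q→a Q y b we get {a}; from Q→λ we get {λ}. So FIRST(Q) = {λ, a, x, y}.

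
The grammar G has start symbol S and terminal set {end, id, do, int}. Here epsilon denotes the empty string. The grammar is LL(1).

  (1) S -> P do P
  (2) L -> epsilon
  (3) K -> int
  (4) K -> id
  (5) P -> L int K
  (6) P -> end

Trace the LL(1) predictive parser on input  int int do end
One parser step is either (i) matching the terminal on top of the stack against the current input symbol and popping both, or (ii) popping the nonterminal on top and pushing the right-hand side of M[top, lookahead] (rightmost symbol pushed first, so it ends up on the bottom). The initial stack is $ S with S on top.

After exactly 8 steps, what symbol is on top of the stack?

step 1: stack=$ S  input=int int do end $  — expand S -> P do P
step 2: stack=$ P do P  input=int int do end $  — expand P -> L int K
step 3: stack=$ P do K int L  input=int int do end $  — expand L -> epsilon
step 4: stack=$ P do K int  input=int int do end $  — match int
step 5: stack=$ P do K  input=int do end $  — expand K -> int
step 6: stack=$ P do int  input=int do end $  — match int
step 7: stack=$ P do  input=do end $  — match do
step 8: stack=$ P  input=end $  — expand P -> end
Stack after step 8: $ end (top = end).

end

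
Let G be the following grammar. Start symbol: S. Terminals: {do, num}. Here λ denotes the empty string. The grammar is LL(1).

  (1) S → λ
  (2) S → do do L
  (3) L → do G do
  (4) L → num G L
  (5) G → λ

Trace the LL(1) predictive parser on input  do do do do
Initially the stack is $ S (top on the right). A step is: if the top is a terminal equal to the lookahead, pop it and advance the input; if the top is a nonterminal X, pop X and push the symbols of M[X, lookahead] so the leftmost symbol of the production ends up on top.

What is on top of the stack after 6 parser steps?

step 1: stack=$ S  input=do do do do $  — expand S → do do L
step 2: stack=$ L do do  input=do do do do $  — match do
step 3: stack=$ L do  input=do do do $  — match do
step 4: stack=$ L  input=do do $  — expand L → do G do
step 5: stack=$ do G do  input=do do $  — match do
step 6: stack=$ do G  input=do $  — expand G → λ
Stack after step 6: $ do (top = do).

do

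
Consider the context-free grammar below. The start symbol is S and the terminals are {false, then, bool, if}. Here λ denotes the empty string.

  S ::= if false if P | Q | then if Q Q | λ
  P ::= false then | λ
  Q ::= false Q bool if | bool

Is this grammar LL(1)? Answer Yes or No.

Yes

FIRST(S) = {λ, bool, false, if, then}
FIRST(P) = {λ, false}
FIRST(Q) = {bool, false}
FOLLOW(S) = {$}
FOLLOW(P) = {$}
FOLLOW(Q) = {$, bool, false}
Each cell of M receives at most one production.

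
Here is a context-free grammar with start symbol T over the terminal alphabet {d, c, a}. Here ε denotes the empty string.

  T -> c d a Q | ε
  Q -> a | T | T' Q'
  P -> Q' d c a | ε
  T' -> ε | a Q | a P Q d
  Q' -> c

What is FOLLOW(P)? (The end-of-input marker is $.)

FIRST(T): from T->c d a Q we get {c}; from T->ε we get {ε}. So FIRST(T) = {ε, c}.
FIRST(T'): from T'->ε we get {ε}; from T'->a Q we get {a}; from T'->a P Q d we get {a}. So FIRST(T') = {ε, a}.
FIRST(Q'): from Q'->c we get {c}. So FIRST(Q') = {c}.
FIRST(Q): from Q->a we get {a}; from Q->T we get {ε, c}; from Q->T' Q' we get {a, c}. So FIRST(Q) = {ε, a, c}.
FIRST(P): from P->Q' d c a we get {c}; from P->ε we get {ε}. So FIRST(P) = {ε, c}.
FOLLOW(T) includes $ since T is the start symbol.
FOLLOW(P): in T'->a P Q d, P is followed by Q d with FIRST {a, c, d}. Thus FOLLOW(P) = {a, c, d}.
FOLLOW(T'): in Q->T' Q', T' is followed by Q' with FIRST {c}. Thus FOLLOW(T') = {c}.
FOLLOW(T): in Q->T, the suffix after T is empty, so FOLLOW(T) ⊇ FOLLOW(Q) = {$, c, d}. Thus FOLLOW(T) = {$, c, d}.
FOLLOW(Q): in T->c d a Q, the suffix after Q is empty, so FOLLOW(Q) ⊇ FOLLOW(T) = {$, c, d}; in T'->a Q, the suffix after Q is empty, so FOLLOW(Q) ⊇ FOLLOW(T') = {c}; in T'->a P Q d, Q is followed by d with FIRST {d}. Thus FOLLOW(Q) = {$, c, d}.
FOLLOW(Q'): in Q->T' Q', the suffix after Q' is empty, so FOLLOW(Q') ⊇ FOLLOW(Q) = {$, c, d}; in P->Q' d c a, Q' is followed by d c a with FIRST {d}. Thus FOLLOW(Q') = {$, c, d}.

{a, c, d}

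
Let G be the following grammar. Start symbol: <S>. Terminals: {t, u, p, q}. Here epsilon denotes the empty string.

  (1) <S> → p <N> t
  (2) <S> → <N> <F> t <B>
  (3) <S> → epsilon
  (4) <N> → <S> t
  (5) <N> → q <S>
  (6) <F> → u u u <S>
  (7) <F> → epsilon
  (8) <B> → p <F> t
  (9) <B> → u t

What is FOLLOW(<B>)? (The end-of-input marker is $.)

{$, t, u}

FIRST(<F>) = {epsilon, u}
FIRST(<B>) = {p, u}
FIRST(<S>) = {epsilon, p, q, t}  (via <N> <F> t <B>)
FIRST(<N>) = {p, q, t}  (via <S> t)
FOLLOW(<S>) includes $ since <S> is the start symbol.
FOLLOW(<N>): in <S>→p <N> t, <N> is followed by t with FIRST {t}; in <S>→<N> <F> t <B>, <N> is followed by <F> t <B> with FIRST {t, u}. Thus FOLLOW(<N>) = {t, u}.
FOLLOW(<F>): in <S>→<N> <F> t <B>, <F> is followed by t <B> with FIRST {t}; in <B>→p <F> t, <F> is followed by t with FIRST {t}. Thus FOLLOW(<F>) = {t}.
FOLLOW(<S>): in <N>→<S> t, <S> is followed by t with FIRST {t}; in <N>→q <S>, the suffix after <S> is empty, so FOLLOW(<S>) ⊇ FOLLOW(<N>) = {t, u}; in <F>→u u u <S>, the suffix after <S> is empty, so FOLLOW(<S>) ⊇ FOLLOW(<F>) = {t}. Thus FOLLOW(<S>) = {$, t, u}.
FOLLOW(<B>): in <S>→<N> <F> t <B>, the suffix after <B> is empty, so FOLLOW(<B>) ⊇ FOLLOW(<S>) = {$, t, u}. Thus FOLLOW(<B>) = {$, t, u}.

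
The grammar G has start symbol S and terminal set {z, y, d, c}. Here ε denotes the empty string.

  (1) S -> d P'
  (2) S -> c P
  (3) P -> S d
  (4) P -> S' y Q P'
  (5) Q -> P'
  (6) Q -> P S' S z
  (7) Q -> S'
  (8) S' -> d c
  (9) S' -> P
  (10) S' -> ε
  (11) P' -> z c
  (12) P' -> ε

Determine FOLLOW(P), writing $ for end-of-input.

FIRST(S) = {c, d}
FIRST(P') = {ε, z}
FIRST(P) = {c, d, y}  (via S d, S' y Q P')
FIRST(S') = {ε, c, d, y}  (via P)
FIRST(Q) = {ε, c, d, y, z}  (via P', P S' S z, S')
FOLLOW(S) includes $ since S is the start symbol.
FOLLOW(S): in P->S d, S is followed by d with FIRST {d}; in Q->P S' S z, S is followed by z with FIRST {z}. Thus FOLLOW(S) = {$, d, z}.
FOLLOW(P): in S->c P, the suffix after P is empty, so FOLLOW(P) ⊇ FOLLOW(S) = {$, d, z}; in Q->P S' S z, P is followed by S' S z with FIRST {c, d, y}; in S'->P, the suffix after P is empty, so FOLLOW(P) ⊇ FOLLOW(S') = {$, c, d, y, z}. Thus FOLLOW(P) = {$, c, d, y, z}.
FOLLOW(Q): in P->S' y Q P', Q is followed by P' with FIRST {ε, z}; in P->S' y Q P', the suffix after Q is nullable, so FOLLOW(Q) ⊇ FOLLOW(P) = {$, c, d, y, z}. Thus FOLLOW(Q) = {$, c, d, y, z}.
FOLLOW(S'): in P->S' y Q P', S' is followed by y Q P' with FIRST {y}; in Q->P S' S z, S' is followed by S z with FIRST {c, d}; in Q->S', the suffix after S' is empty, so FOLLOW(S') ⊇ FOLLOW(Q) = {$, c, d, y, z}. Thus FOLLOW(S') = {$, c, d, y, z}.
FOLLOW(P'): in S->d P', the suffix after P' is empty, so FOLLOW(P') ⊇ FOLLOW(S) = {$, d, z}; in P->S' y Q P', the suffix after P' is empty, so FOLLOW(P') ⊇ FOLLOW(P) = {$, c, d, y, z}; in Q->P', the suffix after P' is empty, so FOLLOW(P') ⊇ FOLLOW(Q) = {$, c, d, y, z}. Thus FOLLOW(P') = {$, c, d, y, z}.

{$, c, d, y, z}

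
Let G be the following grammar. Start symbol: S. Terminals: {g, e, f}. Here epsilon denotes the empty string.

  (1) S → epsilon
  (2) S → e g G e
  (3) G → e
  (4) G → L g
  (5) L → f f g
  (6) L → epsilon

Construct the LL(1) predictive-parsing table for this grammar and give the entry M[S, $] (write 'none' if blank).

FIRST(S): from S→epsilon we get {epsilon}; from S→e g G e we get {e}. So FIRST(S) = {epsilon, e}.
FIRST(L): from L→f f g we get {f}; from L→epsilon we get {epsilon}. So FIRST(L) = {epsilon, f}.
FIRST(G): from G→e we get {e}; from G→L g we get {f, g}. So FIRST(G) = {e, f, g}.
FOLLOW(S) includes $ since S is the start symbol.
FOLLOW(S): S appears on no right-hand side. Thus FOLLOW(S) = {$}.
For S → epsilon: FIRST(epsilon) = {epsilon}, so it goes in M[S, t] for t ∈ {}; since epsilon ∈ FIRST, also for every t ∈ FOLLOW(S) = {$}.
For S → e g G e: FIRST(e g G e) = {e}, so it goes in M[S, t] for t ∈ {e}.

S → epsilon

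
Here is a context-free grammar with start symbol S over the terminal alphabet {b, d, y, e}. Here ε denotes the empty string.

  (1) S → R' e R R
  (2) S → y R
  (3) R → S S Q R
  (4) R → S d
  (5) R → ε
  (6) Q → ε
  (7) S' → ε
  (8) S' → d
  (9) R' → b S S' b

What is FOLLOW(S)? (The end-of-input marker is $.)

{$, b, d, y}

FIRST(Q) = {ε}
FIRST(S') = {ε, d}
FIRST(R') = {b}
FIRST(S) = {b, y}  (via R' e R R)
FIRST(R) = {ε, b, y}  (via S S Q R, S d)
FOLLOW(S) includes $ since S is the start symbol.
FOLLOW(S'): in R'→b S S' b, S' is followed by b with FIRST {b}. Thus FOLLOW(S') = {b}.
FOLLOW(R'): in S→R' e R R, R' is followed by e R R with FIRST {e}. Thus FOLLOW(R') = {e}.
FOLLOW(S): in R→S S Q R (occurrence 1), S is followed by S Q R with FIRST {b, y}; in R→S S Q R (occurrence 2), S is followed by Q R with FIRST {ε, b, y}; in R→S S Q R (occurrence 2), the suffix after S is nullable, so FOLLOW(S) ⊇ FOLLOW(R) = {$, b, d, y}; in R→S d, S is followed by d with FIRST {d}; in R'→b S S' b, S is followed by S' b with FIRST {b, d}. Thus FOLLOW(S) = {$, b, d, y}.
FOLLOW(R): in S→R' e R R (occurrence 1), R is followed by R with FIRST {ε, b, y}; in S→R' e R R (occurrence 1), the suffix after R is nullable, so FOLLOW(R) ⊇ FOLLOW(S) = {$, b, d, y}; in S→R' e R R (occurrence 2), the suffix after R is empty, so FOLLOW(R) ⊇ FOLLOW(S) = {$, b, d, y}; in S→y R, the suffix after R is empty, so FOLLOW(R) ⊇ FOLLOW(S) = {$, b, d, y}; in R→S S Q R, the suffix after R is empty (adds nothing new). Thus FOLLOW(R) = {$, b, d, y}.
FOLLOW(Q): in R→S S Q R, Q is followed by R with FIRST {ε, b, y}; in R→S S Q R, the suffix after Q is nullable, so FOLLOW(Q) ⊇ FOLLOW(R) = {$, b, d, y}. Thus FOLLOW(Q) = {$, b, d, y}.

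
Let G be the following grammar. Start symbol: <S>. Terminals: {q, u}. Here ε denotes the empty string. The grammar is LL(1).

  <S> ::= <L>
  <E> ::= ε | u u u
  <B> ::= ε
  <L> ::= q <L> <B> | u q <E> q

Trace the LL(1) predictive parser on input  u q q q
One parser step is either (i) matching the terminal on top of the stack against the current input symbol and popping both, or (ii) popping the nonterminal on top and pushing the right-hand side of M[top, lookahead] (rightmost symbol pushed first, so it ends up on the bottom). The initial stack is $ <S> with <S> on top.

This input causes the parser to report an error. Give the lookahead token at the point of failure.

q

step 1: stack=$ <S>  input=u q q q $  — expand <S> ::= <L>
step 2: stack=$ <L>  input=u q q q $  — expand <L> ::= u q <E> q
step 3: stack=$ q <E> q u  input=u q q q $  — match u
step 4: stack=$ q <E> q  input=q q q $  — match q
step 5: stack=$ q <E>  input=q q $  — expand <E> ::= ε
step 6: stack=$ q  input=q q $  — match q
step 7: stack=$  input=q $  — error: stack empty but input remains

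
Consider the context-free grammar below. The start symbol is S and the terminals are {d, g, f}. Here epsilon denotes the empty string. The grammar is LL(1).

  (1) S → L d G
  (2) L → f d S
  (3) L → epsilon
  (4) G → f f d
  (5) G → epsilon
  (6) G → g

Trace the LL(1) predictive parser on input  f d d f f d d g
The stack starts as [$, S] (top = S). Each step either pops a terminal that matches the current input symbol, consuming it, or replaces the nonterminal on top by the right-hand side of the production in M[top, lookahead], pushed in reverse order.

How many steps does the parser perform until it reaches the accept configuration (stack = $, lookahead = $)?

14

step 1: stack=$ S  input=f d d f f d d g $  — expand S → L d G
step 2: stack=$ G d L  input=f d d f f d d g $  — expand L → f d S
step 3: stack=$ G d S d f  input=f d d f f d d g $  — match f
step 4: stack=$ G d S d  input=d d f f d d g $  — match d
step 5: stack=$ G d S  input=d f f d d g $  — expand S → L d G
step 6: stack=$ G d G d L  input=d f f d d g $  — expand L → epsilon
step 7: stack=$ G d G d  input=d f f d d g $  — match d
step 8: stack=$ G d G  input=f f d d g $  — expand G → f f d
step 9: stack=$ G d d f f  input=f f d d g $  — match f
step 10: stack=$ G d d f  input=f d d g $  — match f
step 11: stack=$ G d d  input=d d g $  — match d
step 12: stack=$ G d  input=d g $  — match d
step 13: stack=$ G  input=g $  — expand G → g
step 14: stack=$ g  input=g $  — match g
Accept reached after 14 steps.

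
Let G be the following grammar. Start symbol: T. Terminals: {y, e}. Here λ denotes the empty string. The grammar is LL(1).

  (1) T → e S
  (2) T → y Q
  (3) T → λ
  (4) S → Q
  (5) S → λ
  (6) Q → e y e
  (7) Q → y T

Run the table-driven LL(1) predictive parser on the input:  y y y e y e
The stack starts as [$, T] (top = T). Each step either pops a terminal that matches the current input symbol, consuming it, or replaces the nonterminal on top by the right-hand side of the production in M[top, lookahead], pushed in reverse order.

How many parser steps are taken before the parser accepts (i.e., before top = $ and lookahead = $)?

step 1: stack=$ T  input=y y y e y e $  — expand T → y Q
step 2: stack=$ Q y  input=y y y e y e $  — match y
step 3: stack=$ Q  input=y y e y e $  — expand Q → y T
step 4: stack=$ T y  input=y y e y e $  — match y
step 5: stack=$ T  input=y e y e $  — expand T → y Q
step 6: stack=$ Q y  input=y e y e $  — match y
step 7: stack=$ Q  input=e y e $  — expand Q → e y e
step 8: stack=$ e y e  input=e y e $  — match e
step 9: stack=$ e y  input=y e $  — match y
step 10: stack=$ e  input=e $  — match e
Accept reached after 10 steps.

10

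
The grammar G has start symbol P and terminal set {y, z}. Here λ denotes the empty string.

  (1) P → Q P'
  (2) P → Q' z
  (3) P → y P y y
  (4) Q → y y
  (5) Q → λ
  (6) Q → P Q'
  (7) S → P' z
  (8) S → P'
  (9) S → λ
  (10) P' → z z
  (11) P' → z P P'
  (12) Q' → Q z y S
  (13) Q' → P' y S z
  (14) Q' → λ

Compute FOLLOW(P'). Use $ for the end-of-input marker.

{$, y, z}

FIRST(P') = {z}
FIRST(S) = {λ, z}  (via P' z, P')
FIRST(P) = {y, z}  (via Q P', Q' z)
FIRST(Q) = {λ, y, z}  (via P Q')
FIRST(Q') = {λ, y, z}  (via Q z y S, P' y S z)
FOLLOW(P) includes $ since P is the start symbol.
FOLLOW(Q): in P→Q P', Q is followed by P' with FIRST {z}; in Q'→Q z y S, Q is followed by z y S with FIRST {z}. Thus FOLLOW(Q) = {z}.
FOLLOW(P): in P→y P y y, P is followed by y y with FIRST {y}; in Q→P Q', P is followed by Q' with FIRST {λ, y, z}; in Q→P Q', the suffix after P is nullable, so FOLLOW(P) ⊇ FOLLOW(Q) = {z}; in P'→z P P', P is followed by P' with FIRST {z}. Thus FOLLOW(P) = {$, y, z}.
FOLLOW(Q'): in P→Q' z, Q' is followed by z with FIRST {z}; in Q→P Q', the suffix after Q' is empty, so FOLLOW(Q') ⊇ FOLLOW(Q) = {z}. Thus FOLLOW(Q') = {z}.
FOLLOW(S): in Q'→Q z y S, the suffix after S is empty, so FOLLOW(S) ⊇ FOLLOW(Q') = {z}; in Q'→P' y S z, S is followed by z with FIRST {z}. Thus FOLLOW(S) = {z}.
FOLLOW(P'): in P→Q P', the suffix after P' is empty, so FOLLOW(P') ⊇ FOLLOW(P) = {$, y, z}; in S→P' z, P' is followed by z with FIRST {z}; in S→P', the suffix after P' is empty, so FOLLOW(P') ⊇ FOLLOW(S) = {z}; in P'→z P P', the suffix after P' is empty (adds nothing new); in Q'→P' y S z, P' is followed by y S z with FIRST {y}. Thus FOLLOW(P') = {$, y, z}.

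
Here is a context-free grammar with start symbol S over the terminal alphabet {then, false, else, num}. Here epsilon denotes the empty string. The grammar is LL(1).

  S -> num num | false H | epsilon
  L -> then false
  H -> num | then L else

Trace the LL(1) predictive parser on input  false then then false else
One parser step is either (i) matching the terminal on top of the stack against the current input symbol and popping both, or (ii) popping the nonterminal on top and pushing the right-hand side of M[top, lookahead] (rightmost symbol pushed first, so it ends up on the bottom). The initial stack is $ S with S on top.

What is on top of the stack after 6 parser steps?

false

step 1: stack=$ S  input=false then then false else $  — expand S -> false H
step 2: stack=$ H false  input=false then then false else $  — match false
step 3: stack=$ H  input=then then false else $  — expand H -> then L else
step 4: stack=$ else L then  input=then then false else $  — match then
step 5: stack=$ else L  input=then false else $  — expand L -> then false
step 6: stack=$ else false then  input=then false else $  — match then
Stack after step 6: $ else false (top = false).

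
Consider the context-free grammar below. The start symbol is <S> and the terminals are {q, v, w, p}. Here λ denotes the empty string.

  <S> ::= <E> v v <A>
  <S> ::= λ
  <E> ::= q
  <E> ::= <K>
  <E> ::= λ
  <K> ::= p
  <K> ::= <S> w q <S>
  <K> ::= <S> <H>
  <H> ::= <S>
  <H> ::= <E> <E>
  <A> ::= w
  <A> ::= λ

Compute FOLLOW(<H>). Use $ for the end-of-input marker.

{p, q, v, w}

FIRST(<A>) = {λ, w}
FIRST(<S>) = {λ, p, q, v, w}  (via <E> v v <A>)
FIRST(<E>) = {λ, p, q, v, w}  (via <K>)
FIRST(<H>) = {λ, p, q, v, w}  (via <S>, <E> <E>)
FIRST(<K>) = {λ, p, q, v, w}  (via <S> w q <S>, <S> <H>)
FOLLOW(<S>) includes $ since <S> is the start symbol.
FOLLOW(<S>): in <K>::=<S> w q <S> (occurrence 1), <S> is followed by w q <S> with FIRST {w}; in <K>::=<S> w q <S> (occurrence 2), the suffix after <S> is empty, so FOLLOW(<S>) ⊇ FOLLOW(<K>) = {p, q, v, w}; in <K>::=<S> <H>, <S> is followed by <H> with FIRST {λ, p, q, v, w}; in <K>::=<S> <H>, the suffix after <S> is nullable, so FOLLOW(<S>) ⊇ FOLLOW(<K>) = {p, q, v, w}; in <H>::=<S>, the suffix after <S> is empty, so FOLLOW(<S>) ⊇ FOLLOW(<H>) = {p, q, v, w}. Thus FOLLOW(<S>) = {$, p, q, v, w}.
FOLLOW(<A>): in <S>::=<E> v v <A>, the suffix after <A> is empty, so FOLLOW(<A>) ⊇ FOLLOW(<S>) = {$, p, q, v, w}. Thus FOLLOW(<A>) = {$, p, q, v, w}.
FOLLOW(<E>): in <S>::=<E> v v <A>, <E> is followed by v v <A> with FIRST {v}; in <H>::=<E> <E> (occurrence 1), <E> is followed by <E> with FIRST {λ, p, q, v, w}; in <H>::=<E> <E> (occurrence 1), the suffix after <E> is nullable, so FOLLOW(<E>) ⊇ FOLLOW(<H>) = {p, q, v, w}; in <H>::=<E> <E> (occurrence 2), the suffix after <E> is empty, so FOLLOW(<E>) ⊇ FOLLOW(<H>) = {p, q, v, w}. Thus FOLLOW(<E>) = {p, q, v, w}.
FOLLOW(<K>): in <E>::=<K>, the suffix after <K> is empty, so FOLLOW(<K>) ⊇ FOLLOW(<E>) = {p, q, v, w}. Thus FOLLOW(<K>) = {p, q, v, w}.
FOLLOW(<H>): in <K>::=<S> <H>, the suffix after <H> is empty, so FOLLOW(<H>) ⊇ FOLLOW(<K>) = {p, q, v, w}. Thus FOLLOW(<H>) = {p, q, v, w}.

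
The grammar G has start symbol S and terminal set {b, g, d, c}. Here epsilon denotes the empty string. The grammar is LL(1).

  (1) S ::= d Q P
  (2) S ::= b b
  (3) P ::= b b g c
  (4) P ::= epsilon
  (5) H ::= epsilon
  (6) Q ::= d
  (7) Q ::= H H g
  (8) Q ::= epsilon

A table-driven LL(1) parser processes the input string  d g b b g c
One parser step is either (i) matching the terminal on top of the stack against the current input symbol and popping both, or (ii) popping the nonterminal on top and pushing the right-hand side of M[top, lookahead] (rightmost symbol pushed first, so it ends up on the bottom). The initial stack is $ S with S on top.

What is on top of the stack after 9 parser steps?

step 1: stack=$ S  input=d g b b g c $  — expand S ::= d Q P
step 2: stack=$ P Q d  input=d g b b g c $  — match d
step 3: stack=$ P Q  input=g b b g c $  — expand Q ::= H H g
step 4: stack=$ P g H H  input=g b b g c $  — expand H ::= epsilon
step 5: stack=$ P g H  input=g b b g c $  — expand H ::= epsilon
step 6: stack=$ P g  input=g b b g c $  — match g
step 7: stack=$ P  input=b b g c $  — expand P ::= b b g c
step 8: stack=$ c g b b  input=b b g c $  — match b
step 9: stack=$ c g b  input=b g c $  — match b
Stack after step 9: $ c g (top = g).

g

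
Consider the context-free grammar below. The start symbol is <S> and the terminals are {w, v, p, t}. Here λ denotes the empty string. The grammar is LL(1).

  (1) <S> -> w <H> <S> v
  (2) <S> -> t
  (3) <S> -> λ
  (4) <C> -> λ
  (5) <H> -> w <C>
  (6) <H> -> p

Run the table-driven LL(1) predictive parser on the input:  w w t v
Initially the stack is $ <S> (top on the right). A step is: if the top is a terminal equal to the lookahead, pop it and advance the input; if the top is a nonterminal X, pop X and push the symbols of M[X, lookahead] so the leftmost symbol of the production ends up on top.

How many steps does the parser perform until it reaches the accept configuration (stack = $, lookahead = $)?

8

step 1: stack=$ <S>  input=w w t v $  — expand <S> -> w <H> <S> v
step 2: stack=$ v <S> <H> w  input=w w t v $  — match w
step 3: stack=$ v <S> <H>  input=w t v $  — expand <H> -> w <C>
step 4: stack=$ v <S> <C> w  input=w t v $  — match w
step 5: stack=$ v <S> <C>  input=t v $  — expand <C> -> λ
step 6: stack=$ v <S>  input=t v $  — expand <S> -> t
step 7: stack=$ v t  input=t v $  — match t
step 8: stack=$ v  input=v $  — match v
Accept reached after 8 steps.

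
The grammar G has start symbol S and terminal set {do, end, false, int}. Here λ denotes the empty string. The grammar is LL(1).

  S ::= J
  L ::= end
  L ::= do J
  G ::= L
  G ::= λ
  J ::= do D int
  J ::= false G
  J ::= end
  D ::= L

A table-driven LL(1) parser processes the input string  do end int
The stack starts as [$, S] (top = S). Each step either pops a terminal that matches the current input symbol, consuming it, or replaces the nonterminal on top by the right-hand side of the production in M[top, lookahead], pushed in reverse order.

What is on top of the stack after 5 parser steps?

     Stack       Input         Action
  1  $ S         do end int $  expand S ::= J
  2  $ J         do end int $  expand J ::= do D int
  3  $ int D do  do end int $  match do
  4  $ int D     end int $     expand D ::= L
  5  $ int L     end int $     expand L ::= end
Stack after step 5: $ int end (top = end).

end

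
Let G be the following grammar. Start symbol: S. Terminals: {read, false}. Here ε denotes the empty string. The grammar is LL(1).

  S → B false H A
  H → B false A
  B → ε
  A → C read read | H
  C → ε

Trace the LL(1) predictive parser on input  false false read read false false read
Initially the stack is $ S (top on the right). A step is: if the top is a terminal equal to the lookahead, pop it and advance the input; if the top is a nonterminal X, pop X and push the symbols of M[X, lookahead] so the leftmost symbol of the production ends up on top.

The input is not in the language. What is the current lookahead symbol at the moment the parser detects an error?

step 1: stack=$ S  input=false false read read false false read $  — expand S → B false H A
step 2: stack=$ A H false B  input=false false read read false false read $  — expand B → ε
step 3: stack=$ A H false  input=false false read read false false read $  — match false
step 4: stack=$ A H  input=false read read false false read $  — expand H → B false A
step 5: stack=$ A A false B  input=false read read false false read $  — expand B → ε
step 6: stack=$ A A false  input=false read read false false read $  — match false
step 7: stack=$ A A  input=read read false false read $  — expand A → C read read
step 8: stack=$ A read read C  input=read read false false read $  — expand C → ε
step 9: stack=$ A read read  input=read read false false read $  — match read
step 10: stack=$ A read  input=read false false read $  — match read
step 11: stack=$ A  input=false false read $  — expand A → H
step 12: stack=$ H  input=false false read $  — expand H → B false A
step 13: stack=$ A false B  input=false false read $  — expand B → ε
step 14: stack=$ A false  input=false false read $  — match false
step 15: stack=$ A  input=false read $  — expand A → H
step 16: stack=$ H  input=false read $  — expand H → B false A
step 17: stack=$ A false B  input=false read $  — expand B → ε
step 18: stack=$ A false  input=false read $  — match false
step 19: stack=$ A  input=read $  — expand A → C read read
step 20: stack=$ read read C  input=read $  — expand C → ε
step 21: stack=$ read read  input=read $  — match read
step 22: stack=$ read  input=$  — error: top is terminal read but lookahead is $

$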